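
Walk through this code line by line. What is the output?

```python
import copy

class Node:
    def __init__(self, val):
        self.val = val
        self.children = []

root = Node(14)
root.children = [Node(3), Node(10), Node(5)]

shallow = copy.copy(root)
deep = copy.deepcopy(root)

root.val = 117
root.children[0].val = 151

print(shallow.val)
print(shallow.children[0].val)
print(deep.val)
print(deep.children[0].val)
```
14
151
14
3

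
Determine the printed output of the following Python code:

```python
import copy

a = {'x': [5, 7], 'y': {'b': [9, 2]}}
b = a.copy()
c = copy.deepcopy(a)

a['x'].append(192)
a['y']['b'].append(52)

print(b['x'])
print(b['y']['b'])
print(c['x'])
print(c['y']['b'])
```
[5, 7, 192]
[9, 2, 52]
[5, 7]
[9, 2]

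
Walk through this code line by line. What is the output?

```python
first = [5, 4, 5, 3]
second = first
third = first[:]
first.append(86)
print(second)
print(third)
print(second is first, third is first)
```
[5, 4, 5, 3, 86]
[5, 4, 5, 3]
True False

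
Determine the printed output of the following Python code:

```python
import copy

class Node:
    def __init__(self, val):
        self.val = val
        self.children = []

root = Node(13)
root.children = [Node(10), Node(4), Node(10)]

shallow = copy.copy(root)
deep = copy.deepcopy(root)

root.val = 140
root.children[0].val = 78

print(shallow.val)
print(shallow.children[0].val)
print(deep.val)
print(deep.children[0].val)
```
13
78
13
10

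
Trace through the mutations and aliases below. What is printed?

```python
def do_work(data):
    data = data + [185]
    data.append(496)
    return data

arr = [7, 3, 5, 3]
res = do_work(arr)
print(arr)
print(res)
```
[7, 3, 5, 3]
[7, 3, 5, 3, 185, 496]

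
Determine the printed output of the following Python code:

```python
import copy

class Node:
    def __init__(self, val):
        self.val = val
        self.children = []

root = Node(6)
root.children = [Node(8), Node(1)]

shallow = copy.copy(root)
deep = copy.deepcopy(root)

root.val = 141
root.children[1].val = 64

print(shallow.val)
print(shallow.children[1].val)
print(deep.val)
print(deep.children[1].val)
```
6
64
6
1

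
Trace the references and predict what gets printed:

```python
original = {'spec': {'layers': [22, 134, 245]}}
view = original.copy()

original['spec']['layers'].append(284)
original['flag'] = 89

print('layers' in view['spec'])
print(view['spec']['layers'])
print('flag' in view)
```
True
[22, 134, 245, 284]
False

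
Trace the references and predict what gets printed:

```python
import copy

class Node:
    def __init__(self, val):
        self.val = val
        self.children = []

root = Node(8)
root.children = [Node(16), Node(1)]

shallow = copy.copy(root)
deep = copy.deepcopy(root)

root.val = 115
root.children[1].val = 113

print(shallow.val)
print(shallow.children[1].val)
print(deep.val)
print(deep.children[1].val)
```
8
113
8
1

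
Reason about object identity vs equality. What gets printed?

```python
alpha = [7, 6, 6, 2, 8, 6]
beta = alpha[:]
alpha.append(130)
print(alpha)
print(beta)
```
[7, 6, 6, 2, 8, 6, 130]
[7, 6, 6, 2, 8, 6]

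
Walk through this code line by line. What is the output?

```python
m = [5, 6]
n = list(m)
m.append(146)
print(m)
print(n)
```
[5, 6, 146]
[5, 6]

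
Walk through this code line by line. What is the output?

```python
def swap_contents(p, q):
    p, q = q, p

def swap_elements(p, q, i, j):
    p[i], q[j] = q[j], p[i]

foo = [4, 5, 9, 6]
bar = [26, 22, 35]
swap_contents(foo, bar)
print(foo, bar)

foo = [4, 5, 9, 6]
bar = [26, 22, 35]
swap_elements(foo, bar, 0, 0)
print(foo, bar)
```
[4, 5, 9, 6] [26, 22, 35]
[26, 5, 9, 6] [4, 22, 35]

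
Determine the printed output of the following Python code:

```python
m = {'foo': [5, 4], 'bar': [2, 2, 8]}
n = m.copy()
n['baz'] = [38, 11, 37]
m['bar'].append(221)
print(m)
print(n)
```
{'foo': [5, 4], 'bar': [2, 2, 8, 221]}
{'foo': [5, 4], 'bar': [2, 2, 8, 221], 'baz': [38, 11, 37]}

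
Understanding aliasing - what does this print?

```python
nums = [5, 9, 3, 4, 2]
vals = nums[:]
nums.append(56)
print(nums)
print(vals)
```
[5, 9, 3, 4, 2, 56]
[5, 9, 3, 4, 2]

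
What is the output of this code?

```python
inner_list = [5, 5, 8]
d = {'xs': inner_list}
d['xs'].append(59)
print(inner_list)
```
[5, 5, 8, 59]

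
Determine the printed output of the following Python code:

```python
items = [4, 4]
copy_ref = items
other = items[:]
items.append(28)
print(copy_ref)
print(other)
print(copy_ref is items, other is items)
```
[4, 4, 28]
[4, 4]
True False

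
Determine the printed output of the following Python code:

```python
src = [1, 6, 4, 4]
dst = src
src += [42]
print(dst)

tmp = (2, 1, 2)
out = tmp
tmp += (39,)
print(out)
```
[1, 6, 4, 4, 42]
(2, 1, 2)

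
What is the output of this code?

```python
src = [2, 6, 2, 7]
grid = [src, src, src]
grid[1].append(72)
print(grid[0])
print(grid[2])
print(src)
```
[2, 6, 2, 7, 72]
[2, 6, 2, 7, 72]
[2, 6, 2, 7, 72]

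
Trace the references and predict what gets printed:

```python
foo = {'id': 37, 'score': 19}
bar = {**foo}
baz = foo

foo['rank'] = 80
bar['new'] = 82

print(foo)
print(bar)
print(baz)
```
{'id': 37, 'score': 19, 'rank': 80}
{'id': 37, 'score': 19, 'new': 82}
{'id': 37, 'score': 19, 'rank': 80}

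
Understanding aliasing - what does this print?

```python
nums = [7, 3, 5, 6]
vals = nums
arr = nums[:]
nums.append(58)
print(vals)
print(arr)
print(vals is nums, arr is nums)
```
[7, 3, 5, 6, 58]
[7, 3, 5, 6]
True False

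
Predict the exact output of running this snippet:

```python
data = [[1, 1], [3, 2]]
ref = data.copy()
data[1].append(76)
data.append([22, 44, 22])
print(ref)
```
[[1, 1], [3, 2, 76]]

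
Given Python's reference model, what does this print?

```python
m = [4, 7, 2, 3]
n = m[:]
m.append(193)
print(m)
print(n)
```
[4, 7, 2, 3, 193]
[4, 7, 2, 3]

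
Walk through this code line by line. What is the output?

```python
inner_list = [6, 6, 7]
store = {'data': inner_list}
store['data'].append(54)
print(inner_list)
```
[6, 6, 7, 54]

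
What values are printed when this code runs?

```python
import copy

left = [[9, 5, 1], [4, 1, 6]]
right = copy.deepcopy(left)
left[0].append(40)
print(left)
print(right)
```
[[9, 5, 1, 40], [4, 1, 6]]
[[9, 5, 1], [4, 1, 6]]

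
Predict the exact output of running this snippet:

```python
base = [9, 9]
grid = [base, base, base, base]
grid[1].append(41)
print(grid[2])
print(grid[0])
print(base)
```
[9, 9, 41]
[9, 9, 41]
[9, 9, 41]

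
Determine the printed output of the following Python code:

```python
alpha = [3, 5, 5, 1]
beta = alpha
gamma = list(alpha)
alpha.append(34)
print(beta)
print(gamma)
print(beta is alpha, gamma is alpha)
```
[3, 5, 5, 1, 34]
[3, 5, 5, 1]
True False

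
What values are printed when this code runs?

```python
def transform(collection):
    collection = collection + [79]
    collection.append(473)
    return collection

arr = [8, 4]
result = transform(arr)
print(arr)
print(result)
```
[8, 4]
[8, 4, 79, 473]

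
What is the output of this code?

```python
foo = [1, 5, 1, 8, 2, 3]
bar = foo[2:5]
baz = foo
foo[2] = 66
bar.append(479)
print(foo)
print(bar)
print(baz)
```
[1, 5, 66, 8, 2, 3]
[1, 8, 2, 479]
[1, 5, 66, 8, 2, 3]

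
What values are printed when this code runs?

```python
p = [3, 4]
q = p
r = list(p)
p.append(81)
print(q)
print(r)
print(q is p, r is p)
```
[3, 4, 81]
[3, 4]
True False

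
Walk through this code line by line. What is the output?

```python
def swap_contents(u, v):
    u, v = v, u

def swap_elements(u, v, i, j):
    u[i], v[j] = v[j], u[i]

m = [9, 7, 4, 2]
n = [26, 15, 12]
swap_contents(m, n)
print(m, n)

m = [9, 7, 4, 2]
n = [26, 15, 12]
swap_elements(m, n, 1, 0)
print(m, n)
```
[9, 7, 4, 2] [26, 15, 12]
[9, 26, 4, 2] [7, 15, 12]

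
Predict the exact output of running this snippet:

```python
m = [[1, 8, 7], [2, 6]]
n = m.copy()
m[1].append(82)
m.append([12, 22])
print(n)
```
[[1, 8, 7], [2, 6, 82]]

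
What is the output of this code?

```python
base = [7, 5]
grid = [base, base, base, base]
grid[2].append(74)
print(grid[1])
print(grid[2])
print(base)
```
[7, 5, 74]
[7, 5, 74]
[7, 5, 74]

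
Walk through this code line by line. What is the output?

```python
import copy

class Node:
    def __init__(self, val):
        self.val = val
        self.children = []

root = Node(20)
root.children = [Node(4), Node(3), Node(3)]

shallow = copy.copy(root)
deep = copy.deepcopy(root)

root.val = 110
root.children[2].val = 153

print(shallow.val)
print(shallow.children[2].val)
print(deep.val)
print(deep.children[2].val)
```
20
153
20
3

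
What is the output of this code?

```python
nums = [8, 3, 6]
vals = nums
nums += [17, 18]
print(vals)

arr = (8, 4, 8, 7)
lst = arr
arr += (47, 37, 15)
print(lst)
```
[8, 3, 6, 17, 18]
(8, 4, 8, 7)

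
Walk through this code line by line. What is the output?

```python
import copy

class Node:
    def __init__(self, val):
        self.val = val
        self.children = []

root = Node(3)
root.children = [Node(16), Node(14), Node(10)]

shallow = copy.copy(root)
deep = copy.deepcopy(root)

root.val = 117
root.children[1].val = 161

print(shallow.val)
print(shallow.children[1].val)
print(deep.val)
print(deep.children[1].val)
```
3
161
3
14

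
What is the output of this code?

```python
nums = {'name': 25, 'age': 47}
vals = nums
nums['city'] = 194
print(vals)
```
{'name': 25, 'age': 47, 'city': 194}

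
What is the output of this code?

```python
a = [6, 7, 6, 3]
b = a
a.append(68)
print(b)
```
[6, 7, 6, 3, 68]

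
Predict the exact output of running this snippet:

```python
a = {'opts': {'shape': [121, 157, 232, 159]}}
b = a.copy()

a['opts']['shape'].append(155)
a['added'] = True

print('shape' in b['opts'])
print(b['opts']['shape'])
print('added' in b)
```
True
[121, 157, 232, 159, 155]
False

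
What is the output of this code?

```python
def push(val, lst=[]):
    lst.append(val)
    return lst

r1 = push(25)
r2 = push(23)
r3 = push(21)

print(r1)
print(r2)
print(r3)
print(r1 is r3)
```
[25, 23, 21]
[25, 23, 21]
[25, 23, 21]
True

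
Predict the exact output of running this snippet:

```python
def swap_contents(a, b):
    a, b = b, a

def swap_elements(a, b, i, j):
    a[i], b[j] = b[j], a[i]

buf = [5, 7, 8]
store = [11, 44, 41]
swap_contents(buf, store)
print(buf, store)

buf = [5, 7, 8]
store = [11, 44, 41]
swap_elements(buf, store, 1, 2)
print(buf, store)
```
[5, 7, 8] [11, 44, 41]
[5, 41, 8] [11, 44, 7]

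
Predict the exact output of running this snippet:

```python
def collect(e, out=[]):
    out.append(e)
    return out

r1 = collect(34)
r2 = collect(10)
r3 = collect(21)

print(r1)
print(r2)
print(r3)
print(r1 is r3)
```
[34, 10, 21]
[34, 10, 21]
[34, 10, 21]
True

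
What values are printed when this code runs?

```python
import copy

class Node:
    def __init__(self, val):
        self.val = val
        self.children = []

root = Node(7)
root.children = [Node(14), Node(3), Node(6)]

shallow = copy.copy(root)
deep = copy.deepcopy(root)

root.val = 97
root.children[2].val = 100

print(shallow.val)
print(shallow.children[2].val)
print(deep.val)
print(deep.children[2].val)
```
7
100
7
6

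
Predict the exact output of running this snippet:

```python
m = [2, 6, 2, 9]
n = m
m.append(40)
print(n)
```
[2, 6, 2, 9, 40]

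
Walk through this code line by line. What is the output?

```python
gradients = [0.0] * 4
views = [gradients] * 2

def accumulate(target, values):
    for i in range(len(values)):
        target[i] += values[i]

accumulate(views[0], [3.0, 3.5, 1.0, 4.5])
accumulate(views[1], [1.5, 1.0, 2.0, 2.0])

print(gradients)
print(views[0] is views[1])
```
[4.5, 4.5, 3.0, 6.5]
True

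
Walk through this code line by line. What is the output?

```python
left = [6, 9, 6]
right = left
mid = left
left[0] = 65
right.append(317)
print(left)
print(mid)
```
[65, 9, 6, 317]
[65, 9, 6, 317]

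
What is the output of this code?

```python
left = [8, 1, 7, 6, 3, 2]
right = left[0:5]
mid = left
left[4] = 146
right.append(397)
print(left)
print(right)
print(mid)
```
[8, 1, 7, 6, 146, 2]
[8, 1, 7, 6, 3, 397]
[8, 1, 7, 6, 146, 2]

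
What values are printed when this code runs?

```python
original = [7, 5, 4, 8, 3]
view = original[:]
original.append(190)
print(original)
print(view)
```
[7, 5, 4, 8, 3, 190]
[7, 5, 4, 8, 3]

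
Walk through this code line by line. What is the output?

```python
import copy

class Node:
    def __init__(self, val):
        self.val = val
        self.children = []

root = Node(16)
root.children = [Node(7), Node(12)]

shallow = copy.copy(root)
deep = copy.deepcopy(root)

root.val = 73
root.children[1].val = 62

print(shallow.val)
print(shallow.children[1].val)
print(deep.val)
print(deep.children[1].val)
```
16
62
16
12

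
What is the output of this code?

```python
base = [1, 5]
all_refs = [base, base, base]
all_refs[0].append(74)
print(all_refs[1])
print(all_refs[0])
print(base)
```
[1, 5, 74]
[1, 5, 74]
[1, 5, 74]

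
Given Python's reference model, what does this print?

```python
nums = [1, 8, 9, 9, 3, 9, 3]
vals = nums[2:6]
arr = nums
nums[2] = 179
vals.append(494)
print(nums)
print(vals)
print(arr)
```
[1, 8, 179, 9, 3, 9, 3]
[9, 9, 3, 9, 494]
[1, 8, 179, 9, 3, 9, 3]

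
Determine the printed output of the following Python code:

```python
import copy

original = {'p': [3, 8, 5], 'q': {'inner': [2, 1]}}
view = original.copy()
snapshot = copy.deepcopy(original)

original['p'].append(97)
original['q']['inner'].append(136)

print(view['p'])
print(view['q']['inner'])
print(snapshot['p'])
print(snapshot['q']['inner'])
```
[3, 8, 5, 97]
[2, 1, 136]
[3, 8, 5]
[2, 1]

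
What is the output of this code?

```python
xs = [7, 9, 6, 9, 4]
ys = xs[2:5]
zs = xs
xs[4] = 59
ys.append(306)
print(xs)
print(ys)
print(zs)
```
[7, 9, 6, 9, 59]
[6, 9, 4, 306]
[7, 9, 6, 9, 59]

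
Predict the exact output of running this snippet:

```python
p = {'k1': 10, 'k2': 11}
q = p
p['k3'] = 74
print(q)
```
{'k1': 10, 'k2': 11, 'k3': 74}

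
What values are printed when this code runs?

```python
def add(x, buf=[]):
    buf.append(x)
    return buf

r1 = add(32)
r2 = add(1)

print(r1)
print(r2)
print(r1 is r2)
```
[32, 1]
[32, 1]
True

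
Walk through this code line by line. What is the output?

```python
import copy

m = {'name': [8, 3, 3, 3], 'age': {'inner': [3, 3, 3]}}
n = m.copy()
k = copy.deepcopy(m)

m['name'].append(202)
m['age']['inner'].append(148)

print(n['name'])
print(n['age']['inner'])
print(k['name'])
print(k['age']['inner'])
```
[8, 3, 3, 3, 202]
[3, 3, 3, 148]
[8, 3, 3, 3]
[3, 3, 3]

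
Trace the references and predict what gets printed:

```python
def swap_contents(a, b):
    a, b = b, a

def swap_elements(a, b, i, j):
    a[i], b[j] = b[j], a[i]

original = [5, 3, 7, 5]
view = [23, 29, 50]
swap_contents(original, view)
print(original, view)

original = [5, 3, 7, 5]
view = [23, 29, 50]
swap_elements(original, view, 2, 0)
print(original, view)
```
[5, 3, 7, 5] [23, 29, 50]
[5, 3, 23, 5] [7, 29, 50]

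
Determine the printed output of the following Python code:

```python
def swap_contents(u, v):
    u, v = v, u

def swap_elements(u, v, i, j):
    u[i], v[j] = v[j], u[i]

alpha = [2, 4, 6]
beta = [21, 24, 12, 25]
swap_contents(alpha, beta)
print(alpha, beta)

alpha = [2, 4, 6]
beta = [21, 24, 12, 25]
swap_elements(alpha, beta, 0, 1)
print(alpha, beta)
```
[2, 4, 6] [21, 24, 12, 25]
[24, 4, 6] [21, 2, 12, 25]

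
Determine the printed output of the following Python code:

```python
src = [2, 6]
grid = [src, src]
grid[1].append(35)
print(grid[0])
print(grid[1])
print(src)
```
[2, 6, 35]
[2, 6, 35]
[2, 6, 35]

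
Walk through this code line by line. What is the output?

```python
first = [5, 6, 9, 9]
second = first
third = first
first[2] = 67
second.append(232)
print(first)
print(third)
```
[5, 6, 67, 9, 232]
[5, 6, 67, 9, 232]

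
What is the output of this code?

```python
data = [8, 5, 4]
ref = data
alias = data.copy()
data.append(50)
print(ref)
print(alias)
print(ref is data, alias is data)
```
[8, 5, 4, 50]
[8, 5, 4]
True False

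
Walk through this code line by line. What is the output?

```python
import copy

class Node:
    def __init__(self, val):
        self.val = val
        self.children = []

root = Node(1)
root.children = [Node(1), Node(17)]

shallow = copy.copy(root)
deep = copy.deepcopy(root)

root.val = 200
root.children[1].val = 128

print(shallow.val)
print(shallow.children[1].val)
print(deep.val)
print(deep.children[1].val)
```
1
128
1
17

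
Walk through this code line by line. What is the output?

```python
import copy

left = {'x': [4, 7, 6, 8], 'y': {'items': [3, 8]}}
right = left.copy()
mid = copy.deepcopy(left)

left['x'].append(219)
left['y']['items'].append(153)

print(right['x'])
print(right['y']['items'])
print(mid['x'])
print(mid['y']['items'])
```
[4, 7, 6, 8, 219]
[3, 8, 153]
[4, 7, 6, 8]
[3, 8]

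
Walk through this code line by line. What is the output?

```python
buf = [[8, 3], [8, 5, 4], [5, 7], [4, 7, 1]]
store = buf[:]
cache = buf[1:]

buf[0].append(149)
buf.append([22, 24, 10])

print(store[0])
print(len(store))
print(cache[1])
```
[8, 3, 149]
4
[5, 7]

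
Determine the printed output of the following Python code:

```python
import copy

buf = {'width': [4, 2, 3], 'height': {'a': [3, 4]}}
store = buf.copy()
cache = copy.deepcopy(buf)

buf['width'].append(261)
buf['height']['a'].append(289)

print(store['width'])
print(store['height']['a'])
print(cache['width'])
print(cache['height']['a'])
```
[4, 2, 3, 261]
[3, 4, 289]
[4, 2, 3]
[3, 4]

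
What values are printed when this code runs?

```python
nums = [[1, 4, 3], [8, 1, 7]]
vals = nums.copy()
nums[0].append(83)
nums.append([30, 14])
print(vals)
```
[[1, 4, 3, 83], [8, 1, 7]]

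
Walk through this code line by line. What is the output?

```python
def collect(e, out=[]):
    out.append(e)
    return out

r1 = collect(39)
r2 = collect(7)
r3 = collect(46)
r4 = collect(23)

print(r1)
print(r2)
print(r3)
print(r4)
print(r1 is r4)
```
[39, 7, 46, 23]
[39, 7, 46, 23]
[39, 7, 46, 23]
[39, 7, 46, 23]
True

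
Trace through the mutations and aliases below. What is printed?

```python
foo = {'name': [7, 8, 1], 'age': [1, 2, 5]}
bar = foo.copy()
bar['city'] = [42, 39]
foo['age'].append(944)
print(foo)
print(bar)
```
{'name': [7, 8, 1], 'age': [1, 2, 5, 944]}
{'name': [7, 8, 1], 'age': [1, 2, 5, 944], 'city': [42, 39]}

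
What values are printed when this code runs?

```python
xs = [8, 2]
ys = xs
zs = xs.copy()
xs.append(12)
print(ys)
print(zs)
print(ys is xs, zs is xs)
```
[8, 2, 12]
[8, 2]
True False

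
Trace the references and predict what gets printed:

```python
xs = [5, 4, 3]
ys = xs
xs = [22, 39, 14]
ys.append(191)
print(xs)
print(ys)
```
[22, 39, 14]
[5, 4, 3, 191]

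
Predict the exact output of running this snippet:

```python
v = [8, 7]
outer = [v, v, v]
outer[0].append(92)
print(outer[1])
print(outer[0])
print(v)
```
[8, 7, 92]
[8, 7, 92]
[8, 7, 92]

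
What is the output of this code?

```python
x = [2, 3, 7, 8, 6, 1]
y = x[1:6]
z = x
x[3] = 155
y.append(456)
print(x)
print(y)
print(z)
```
[2, 3, 7, 155, 6, 1]
[3, 7, 8, 6, 1, 456]
[2, 3, 7, 155, 6, 1]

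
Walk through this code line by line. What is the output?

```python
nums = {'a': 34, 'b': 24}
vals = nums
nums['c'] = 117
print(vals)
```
{'a': 34, 'b': 24, 'c': 117}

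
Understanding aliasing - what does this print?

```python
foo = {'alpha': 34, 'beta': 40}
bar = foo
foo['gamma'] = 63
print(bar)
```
{'alpha': 34, 'beta': 40, 'gamma': 63}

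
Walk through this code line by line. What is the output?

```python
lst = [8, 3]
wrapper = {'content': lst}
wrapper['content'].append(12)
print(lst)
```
[8, 3, 12]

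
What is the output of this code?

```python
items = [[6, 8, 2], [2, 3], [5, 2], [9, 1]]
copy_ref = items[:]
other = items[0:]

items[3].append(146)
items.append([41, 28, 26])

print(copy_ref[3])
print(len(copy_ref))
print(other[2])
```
[9, 1, 146]
4
[5, 2]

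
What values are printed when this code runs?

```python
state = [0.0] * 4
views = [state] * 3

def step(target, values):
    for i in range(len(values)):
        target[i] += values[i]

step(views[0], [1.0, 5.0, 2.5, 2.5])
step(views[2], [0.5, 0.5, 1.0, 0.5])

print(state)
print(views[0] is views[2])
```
[1.5, 5.5, 3.5, 3.0]
True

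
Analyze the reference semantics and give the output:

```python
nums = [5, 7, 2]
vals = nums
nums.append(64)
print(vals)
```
[5, 7, 2, 64]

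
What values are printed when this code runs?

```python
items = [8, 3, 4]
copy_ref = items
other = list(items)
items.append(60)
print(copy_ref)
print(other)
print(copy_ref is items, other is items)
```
[8, 3, 4, 60]
[8, 3, 4]
True False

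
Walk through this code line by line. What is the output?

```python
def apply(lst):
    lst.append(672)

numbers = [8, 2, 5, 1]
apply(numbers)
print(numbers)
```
[8, 2, 5, 1, 672]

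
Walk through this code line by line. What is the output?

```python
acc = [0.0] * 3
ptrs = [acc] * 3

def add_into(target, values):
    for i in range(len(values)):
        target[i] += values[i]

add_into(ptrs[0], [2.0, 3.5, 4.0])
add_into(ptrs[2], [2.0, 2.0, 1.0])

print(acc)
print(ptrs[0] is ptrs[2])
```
[4.0, 5.5, 5.0]
True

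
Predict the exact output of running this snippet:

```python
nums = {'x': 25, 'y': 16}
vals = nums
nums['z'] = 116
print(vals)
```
{'x': 25, 'y': 16, 'z': 116}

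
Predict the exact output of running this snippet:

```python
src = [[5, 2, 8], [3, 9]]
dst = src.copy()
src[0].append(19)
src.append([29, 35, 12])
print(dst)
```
[[5, 2, 8, 19], [3, 9]]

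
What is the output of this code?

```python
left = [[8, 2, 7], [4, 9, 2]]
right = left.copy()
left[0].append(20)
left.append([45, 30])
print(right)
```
[[8, 2, 7, 20], [4, 9, 2]]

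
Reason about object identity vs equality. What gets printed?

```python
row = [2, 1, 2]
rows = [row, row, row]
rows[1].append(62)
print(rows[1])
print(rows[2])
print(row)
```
[2, 1, 2, 62]
[2, 1, 2, 62]
[2, 1, 2, 62]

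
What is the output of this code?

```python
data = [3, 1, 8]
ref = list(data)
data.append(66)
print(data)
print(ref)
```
[3, 1, 8, 66]
[3, 1, 8]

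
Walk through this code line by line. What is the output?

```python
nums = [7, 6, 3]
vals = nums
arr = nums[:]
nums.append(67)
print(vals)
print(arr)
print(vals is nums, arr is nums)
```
[7, 6, 3, 67]
[7, 6, 3]
True False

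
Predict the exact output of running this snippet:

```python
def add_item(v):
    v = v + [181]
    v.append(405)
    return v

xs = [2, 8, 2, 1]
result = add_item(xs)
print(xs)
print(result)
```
[2, 8, 2, 1]
[2, 8, 2, 1, 181, 405]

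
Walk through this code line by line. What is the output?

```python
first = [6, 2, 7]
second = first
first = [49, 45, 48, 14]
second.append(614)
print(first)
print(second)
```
[49, 45, 48, 14]
[6, 2, 7, 614]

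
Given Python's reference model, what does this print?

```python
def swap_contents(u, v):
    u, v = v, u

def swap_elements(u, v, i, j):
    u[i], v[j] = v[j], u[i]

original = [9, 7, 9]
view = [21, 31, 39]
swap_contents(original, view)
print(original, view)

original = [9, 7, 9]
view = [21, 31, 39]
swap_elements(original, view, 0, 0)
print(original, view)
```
[9, 7, 9] [21, 31, 39]
[21, 7, 9] [9, 31, 39]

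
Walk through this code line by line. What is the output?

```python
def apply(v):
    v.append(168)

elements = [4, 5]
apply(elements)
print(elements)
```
[4, 5, 168]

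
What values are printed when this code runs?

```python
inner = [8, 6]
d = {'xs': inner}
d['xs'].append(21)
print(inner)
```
[8, 6, 21]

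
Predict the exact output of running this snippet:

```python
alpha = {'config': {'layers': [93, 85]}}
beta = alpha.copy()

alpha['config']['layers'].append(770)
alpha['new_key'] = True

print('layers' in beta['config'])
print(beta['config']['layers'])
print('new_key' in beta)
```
True
[93, 85, 770]
False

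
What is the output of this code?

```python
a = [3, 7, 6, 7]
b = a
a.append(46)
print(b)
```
[3, 7, 6, 7, 46]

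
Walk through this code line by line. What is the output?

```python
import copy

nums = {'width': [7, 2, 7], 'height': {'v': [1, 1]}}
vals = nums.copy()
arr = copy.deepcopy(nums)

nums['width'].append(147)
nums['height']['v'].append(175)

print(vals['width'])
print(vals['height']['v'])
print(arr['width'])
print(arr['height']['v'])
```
[7, 2, 7, 147]
[1, 1, 175]
[7, 2, 7]
[1, 1]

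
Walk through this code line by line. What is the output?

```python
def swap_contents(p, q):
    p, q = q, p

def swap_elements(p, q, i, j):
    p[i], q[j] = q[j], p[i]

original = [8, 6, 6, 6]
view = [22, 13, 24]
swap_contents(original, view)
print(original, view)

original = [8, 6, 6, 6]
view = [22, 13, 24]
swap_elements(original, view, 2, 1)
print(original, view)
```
[8, 6, 6, 6] [22, 13, 24]
[8, 6, 13, 6] [22, 6, 24]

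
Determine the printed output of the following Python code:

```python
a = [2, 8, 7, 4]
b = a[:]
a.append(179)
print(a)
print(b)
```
[2, 8, 7, 4, 179]
[2, 8, 7, 4]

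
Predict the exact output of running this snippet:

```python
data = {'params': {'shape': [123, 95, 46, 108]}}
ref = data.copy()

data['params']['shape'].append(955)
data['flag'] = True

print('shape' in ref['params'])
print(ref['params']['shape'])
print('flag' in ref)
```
True
[123, 95, 46, 108, 955]
False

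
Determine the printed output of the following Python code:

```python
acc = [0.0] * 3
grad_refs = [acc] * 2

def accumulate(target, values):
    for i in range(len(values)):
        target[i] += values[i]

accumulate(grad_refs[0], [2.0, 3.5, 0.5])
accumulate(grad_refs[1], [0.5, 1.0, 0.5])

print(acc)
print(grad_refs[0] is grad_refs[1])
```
[2.5, 4.5, 1.0]
True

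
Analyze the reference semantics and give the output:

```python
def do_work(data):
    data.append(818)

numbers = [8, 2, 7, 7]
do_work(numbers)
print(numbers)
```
[8, 2, 7, 7, 818]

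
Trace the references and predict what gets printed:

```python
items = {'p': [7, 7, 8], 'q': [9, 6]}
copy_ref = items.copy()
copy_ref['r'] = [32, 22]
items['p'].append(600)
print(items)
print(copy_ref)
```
{'p': [7, 7, 8, 600], 'q': [9, 6]}
{'p': [7, 7, 8, 600], 'q': [9, 6], 'r': [32, 22]}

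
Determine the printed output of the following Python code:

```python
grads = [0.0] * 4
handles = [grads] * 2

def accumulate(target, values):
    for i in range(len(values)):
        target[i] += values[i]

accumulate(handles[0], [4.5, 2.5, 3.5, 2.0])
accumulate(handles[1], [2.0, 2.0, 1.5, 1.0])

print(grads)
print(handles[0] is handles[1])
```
[6.5, 4.5, 5.0, 3.0]
True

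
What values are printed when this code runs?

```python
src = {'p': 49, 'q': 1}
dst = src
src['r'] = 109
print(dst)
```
{'p': 49, 'q': 1, 'r': 109}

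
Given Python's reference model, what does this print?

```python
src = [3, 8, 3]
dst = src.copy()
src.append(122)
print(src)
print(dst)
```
[3, 8, 3, 122]
[3, 8, 3]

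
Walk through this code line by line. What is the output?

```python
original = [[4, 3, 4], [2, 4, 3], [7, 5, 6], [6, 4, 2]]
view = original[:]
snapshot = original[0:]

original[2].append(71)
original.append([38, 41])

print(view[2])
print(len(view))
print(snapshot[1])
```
[7, 5, 6, 71]
4
[2, 4, 3]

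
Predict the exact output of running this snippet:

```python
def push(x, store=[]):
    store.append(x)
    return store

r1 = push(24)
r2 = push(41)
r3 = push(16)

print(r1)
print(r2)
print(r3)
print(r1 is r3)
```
[24, 41, 16]
[24, 41, 16]
[24, 41, 16]
True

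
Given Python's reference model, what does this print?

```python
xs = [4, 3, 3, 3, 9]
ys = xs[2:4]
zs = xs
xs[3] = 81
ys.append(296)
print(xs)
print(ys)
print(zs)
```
[4, 3, 3, 81, 9]
[3, 3, 296]
[4, 3, 3, 81, 9]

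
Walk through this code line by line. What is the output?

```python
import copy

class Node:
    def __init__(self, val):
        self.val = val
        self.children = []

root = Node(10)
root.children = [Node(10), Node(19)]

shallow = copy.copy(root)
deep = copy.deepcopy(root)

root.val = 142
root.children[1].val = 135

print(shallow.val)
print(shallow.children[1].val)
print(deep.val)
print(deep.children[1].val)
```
10
135
10
19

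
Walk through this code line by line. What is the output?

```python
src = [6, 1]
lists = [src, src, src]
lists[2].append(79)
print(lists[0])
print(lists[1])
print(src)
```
[6, 1, 79]
[6, 1, 79]
[6, 1, 79]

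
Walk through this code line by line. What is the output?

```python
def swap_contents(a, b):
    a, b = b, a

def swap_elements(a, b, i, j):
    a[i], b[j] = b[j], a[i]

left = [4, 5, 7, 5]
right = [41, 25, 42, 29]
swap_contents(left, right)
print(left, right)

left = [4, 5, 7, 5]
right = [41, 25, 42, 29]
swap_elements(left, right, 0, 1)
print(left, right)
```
[4, 5, 7, 5] [41, 25, 42, 29]
[25, 5, 7, 5] [41, 4, 42, 29]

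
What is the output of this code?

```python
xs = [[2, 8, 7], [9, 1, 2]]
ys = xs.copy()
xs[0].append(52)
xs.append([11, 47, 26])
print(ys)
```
[[2, 8, 7, 52], [9, 1, 2]]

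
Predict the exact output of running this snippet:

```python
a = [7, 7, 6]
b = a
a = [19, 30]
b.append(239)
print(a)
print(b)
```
[19, 30]
[7, 7, 6, 239]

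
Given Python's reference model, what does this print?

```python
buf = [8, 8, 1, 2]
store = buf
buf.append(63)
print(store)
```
[8, 8, 1, 2, 63]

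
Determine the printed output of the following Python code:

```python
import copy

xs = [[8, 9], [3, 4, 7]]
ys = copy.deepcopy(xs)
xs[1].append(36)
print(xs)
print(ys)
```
[[8, 9], [3, 4, 7, 36]]
[[8, 9], [3, 4, 7]]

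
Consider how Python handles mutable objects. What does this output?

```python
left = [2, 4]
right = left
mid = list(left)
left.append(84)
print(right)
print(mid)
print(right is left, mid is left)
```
[2, 4, 84]
[2, 4]
True False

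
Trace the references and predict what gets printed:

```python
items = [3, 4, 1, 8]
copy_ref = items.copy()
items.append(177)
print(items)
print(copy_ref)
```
[3, 4, 1, 8, 177]
[3, 4, 1, 8]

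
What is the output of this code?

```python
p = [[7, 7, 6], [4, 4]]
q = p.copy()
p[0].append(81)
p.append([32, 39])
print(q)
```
[[7, 7, 6, 81], [4, 4]]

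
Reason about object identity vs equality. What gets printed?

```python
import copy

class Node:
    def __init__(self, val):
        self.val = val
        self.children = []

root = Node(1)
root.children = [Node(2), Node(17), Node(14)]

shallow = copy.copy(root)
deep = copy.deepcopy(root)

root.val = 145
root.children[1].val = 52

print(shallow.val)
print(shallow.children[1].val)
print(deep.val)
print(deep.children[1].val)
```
1
52
1
17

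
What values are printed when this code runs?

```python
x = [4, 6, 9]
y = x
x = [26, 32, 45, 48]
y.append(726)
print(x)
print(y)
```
[26, 32, 45, 48]
[4, 6, 9, 726]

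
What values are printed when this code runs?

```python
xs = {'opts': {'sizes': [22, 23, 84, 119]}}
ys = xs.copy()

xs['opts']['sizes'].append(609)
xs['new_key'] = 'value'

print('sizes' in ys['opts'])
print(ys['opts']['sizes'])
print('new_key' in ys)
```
True
[22, 23, 84, 119, 609]
False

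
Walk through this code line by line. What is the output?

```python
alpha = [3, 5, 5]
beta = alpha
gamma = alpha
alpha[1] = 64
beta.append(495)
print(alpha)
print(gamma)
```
[3, 64, 5, 495]
[3, 64, 5, 495]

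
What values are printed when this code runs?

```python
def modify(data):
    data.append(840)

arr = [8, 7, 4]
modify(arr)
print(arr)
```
[8, 7, 4, 840]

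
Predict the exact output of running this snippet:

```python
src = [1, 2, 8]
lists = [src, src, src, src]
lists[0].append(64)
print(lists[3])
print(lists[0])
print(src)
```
[1, 2, 8, 64]
[1, 2, 8, 64]
[1, 2, 8, 64]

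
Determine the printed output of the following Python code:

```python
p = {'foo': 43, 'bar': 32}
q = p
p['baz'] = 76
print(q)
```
{'foo': 43, 'bar': 32, 'baz': 76}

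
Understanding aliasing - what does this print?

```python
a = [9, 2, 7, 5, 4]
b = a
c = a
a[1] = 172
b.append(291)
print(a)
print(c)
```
[9, 172, 7, 5, 4, 291]
[9, 172, 7, 5, 4, 291]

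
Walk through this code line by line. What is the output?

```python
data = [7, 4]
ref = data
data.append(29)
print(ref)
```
[7, 4, 29]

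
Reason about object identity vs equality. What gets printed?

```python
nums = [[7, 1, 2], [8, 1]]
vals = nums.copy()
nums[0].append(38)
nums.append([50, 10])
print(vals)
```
[[7, 1, 2, 38], [8, 1]]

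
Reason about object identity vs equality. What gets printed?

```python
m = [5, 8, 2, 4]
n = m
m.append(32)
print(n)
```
[5, 8, 2, 4, 32]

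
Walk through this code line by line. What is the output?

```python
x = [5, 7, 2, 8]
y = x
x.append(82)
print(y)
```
[5, 7, 2, 8, 82]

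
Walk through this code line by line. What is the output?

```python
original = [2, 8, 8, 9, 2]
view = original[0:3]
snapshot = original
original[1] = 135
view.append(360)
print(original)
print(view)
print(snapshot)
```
[2, 135, 8, 9, 2]
[2, 8, 8, 360]
[2, 135, 8, 9, 2]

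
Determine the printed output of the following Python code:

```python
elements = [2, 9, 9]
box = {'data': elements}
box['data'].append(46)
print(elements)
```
[2, 9, 9, 46]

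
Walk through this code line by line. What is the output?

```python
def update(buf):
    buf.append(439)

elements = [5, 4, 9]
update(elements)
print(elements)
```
[5, 4, 9, 439]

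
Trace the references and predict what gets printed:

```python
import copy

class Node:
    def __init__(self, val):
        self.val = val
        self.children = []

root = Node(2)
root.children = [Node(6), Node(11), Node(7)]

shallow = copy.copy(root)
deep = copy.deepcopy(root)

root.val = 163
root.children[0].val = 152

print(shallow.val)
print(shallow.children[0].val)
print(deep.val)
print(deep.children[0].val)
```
2
152
2
6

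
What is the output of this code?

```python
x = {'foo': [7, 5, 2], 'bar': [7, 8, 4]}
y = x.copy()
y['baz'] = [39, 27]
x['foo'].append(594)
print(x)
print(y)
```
{'foo': [7, 5, 2, 594], 'bar': [7, 8, 4]}
{'foo': [7, 5, 2, 594], 'bar': [7, 8, 4], 'baz': [39, 27]}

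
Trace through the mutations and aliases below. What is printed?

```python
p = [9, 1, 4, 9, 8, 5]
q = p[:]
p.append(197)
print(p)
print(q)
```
[9, 1, 4, 9, 8, 5, 197]
[9, 1, 4, 9, 8, 5]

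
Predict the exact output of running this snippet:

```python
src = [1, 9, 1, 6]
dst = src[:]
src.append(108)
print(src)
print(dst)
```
[1, 9, 1, 6, 108]
[1, 9, 1, 6]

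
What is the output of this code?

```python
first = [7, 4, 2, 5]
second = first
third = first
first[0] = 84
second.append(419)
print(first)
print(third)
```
[84, 4, 2, 5, 419]
[84, 4, 2, 5, 419]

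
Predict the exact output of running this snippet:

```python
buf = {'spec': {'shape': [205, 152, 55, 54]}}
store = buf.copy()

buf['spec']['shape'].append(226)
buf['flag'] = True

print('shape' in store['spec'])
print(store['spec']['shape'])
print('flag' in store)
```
True
[205, 152, 55, 54, 226]
False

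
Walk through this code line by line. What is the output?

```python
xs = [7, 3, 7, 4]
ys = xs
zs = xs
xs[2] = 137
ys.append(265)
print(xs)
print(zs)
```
[7, 3, 137, 4, 265]
[7, 3, 137, 4, 265]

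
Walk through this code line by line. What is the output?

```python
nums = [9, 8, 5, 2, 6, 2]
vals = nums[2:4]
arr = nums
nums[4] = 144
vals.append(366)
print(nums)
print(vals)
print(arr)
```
[9, 8, 5, 2, 144, 2]
[5, 2, 366]
[9, 8, 5, 2, 144, 2]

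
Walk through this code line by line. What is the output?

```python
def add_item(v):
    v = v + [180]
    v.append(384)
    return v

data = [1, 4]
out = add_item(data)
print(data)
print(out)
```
[1, 4]
[1, 4, 180, 384]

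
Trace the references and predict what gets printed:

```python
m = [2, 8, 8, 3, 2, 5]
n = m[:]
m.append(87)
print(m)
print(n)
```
[2, 8, 8, 3, 2, 5, 87]
[2, 8, 8, 3, 2, 5]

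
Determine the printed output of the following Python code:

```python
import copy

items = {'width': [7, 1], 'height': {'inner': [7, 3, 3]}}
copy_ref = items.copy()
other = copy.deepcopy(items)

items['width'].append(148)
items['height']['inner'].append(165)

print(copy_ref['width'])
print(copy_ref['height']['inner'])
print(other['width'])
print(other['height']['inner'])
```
[7, 1, 148]
[7, 3, 3, 165]
[7, 1]
[7, 3, 3]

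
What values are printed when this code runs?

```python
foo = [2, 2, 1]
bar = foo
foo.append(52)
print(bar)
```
[2, 2, 1, 52]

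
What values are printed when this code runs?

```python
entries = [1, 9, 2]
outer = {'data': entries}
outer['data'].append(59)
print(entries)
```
[1, 9, 2, 59]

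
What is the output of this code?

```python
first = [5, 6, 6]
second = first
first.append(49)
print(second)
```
[5, 6, 6, 49]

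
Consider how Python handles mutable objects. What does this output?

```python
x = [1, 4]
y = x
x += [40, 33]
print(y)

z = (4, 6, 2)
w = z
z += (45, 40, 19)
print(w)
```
[1, 4, 40, 33]
(4, 6, 2)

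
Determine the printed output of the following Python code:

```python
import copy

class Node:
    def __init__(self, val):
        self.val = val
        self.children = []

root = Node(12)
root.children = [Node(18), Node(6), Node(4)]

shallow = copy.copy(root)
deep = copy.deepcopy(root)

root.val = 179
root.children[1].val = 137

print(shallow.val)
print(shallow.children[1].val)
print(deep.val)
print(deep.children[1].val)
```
12
137
12
6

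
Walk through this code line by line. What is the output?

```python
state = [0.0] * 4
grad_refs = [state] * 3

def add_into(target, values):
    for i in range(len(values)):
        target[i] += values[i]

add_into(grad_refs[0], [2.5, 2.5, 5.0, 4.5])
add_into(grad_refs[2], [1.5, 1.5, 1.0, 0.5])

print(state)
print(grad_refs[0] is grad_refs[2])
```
[4.0, 4.0, 6.0, 5.0]
True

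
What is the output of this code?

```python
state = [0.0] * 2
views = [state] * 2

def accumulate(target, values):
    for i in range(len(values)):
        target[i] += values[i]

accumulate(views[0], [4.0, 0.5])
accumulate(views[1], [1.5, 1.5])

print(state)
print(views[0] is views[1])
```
[5.5, 2.0]
True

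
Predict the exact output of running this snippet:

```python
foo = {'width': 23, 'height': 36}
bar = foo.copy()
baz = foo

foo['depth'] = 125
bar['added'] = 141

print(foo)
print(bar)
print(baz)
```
{'width': 23, 'height': 36, 'depth': 125}
{'width': 23, 'height': 36, 'added': 141}
{'width': 23, 'height': 36, 'depth': 125}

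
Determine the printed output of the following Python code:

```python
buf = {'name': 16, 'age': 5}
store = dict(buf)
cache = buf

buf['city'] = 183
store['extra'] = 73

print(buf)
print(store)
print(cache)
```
{'name': 16, 'age': 5, 'city': 183}
{'name': 16, 'age': 5, 'extra': 73}
{'name': 16, 'age': 5, 'city': 183}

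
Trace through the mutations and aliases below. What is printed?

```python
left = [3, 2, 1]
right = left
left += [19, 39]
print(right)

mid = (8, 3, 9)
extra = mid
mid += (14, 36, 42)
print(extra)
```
[3, 2, 1, 19, 39]
(8, 3, 9)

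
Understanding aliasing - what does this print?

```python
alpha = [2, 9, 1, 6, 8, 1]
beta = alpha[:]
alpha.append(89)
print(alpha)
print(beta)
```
[2, 9, 1, 6, 8, 1, 89]
[2, 9, 1, 6, 8, 1]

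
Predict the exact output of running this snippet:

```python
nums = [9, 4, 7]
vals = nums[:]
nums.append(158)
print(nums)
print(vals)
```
[9, 4, 7, 158]
[9, 4, 7]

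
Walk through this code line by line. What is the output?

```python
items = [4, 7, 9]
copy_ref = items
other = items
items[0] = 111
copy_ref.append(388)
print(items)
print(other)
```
[111, 7, 9, 388]
[111, 7, 9, 388]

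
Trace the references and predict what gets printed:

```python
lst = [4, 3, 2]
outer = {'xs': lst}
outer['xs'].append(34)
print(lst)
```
[4, 3, 2, 34]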